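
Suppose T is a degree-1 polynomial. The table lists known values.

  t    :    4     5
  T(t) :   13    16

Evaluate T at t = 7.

Write T(t) = at + b; the 2 given values yield a linear system in the 2 coefficients.
Solving, T(t) = 3t + 1.
Then T(7) = 22.

22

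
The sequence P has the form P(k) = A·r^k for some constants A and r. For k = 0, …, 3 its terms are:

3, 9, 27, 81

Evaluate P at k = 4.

Consecutive ratio: 9/3 = 3, and 27/9 = 3, so r = 3.
Then A·3^0 = 3 gives A = 3, and P(k) = 3·3^k.
P(4) = 3·3^4 = 243.

243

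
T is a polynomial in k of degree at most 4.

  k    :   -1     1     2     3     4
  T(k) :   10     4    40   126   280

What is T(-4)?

Write T(k) = ak^4 + bk³ + ck² + dk + e; the 5 given values yield a linear system in the 5 coefficients.
Solving, the leading coefficient vanishes, and T(k) = 3k³ + 7k² - 6k.
Then T(-4) = -56.

-56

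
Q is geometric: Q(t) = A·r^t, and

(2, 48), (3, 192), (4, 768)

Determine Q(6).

Consecutive ratio: 192/48 = 4, and 768/192 = 4, so r = 4.
Then A·4^2 = 48 gives A = 3, and Q(t) = 3·4^t.
Q(6) = 3·4^6 = 12288.

12288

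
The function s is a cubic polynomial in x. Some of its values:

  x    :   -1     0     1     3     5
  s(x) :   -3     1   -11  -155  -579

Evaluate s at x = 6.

-941

Write s(x) = ax³ + bx² + cx + d; the 5 given values yield a linear system in the 4 coefficients.
Solving, s(x) = -3x³ - 8x² - x + 1.
Then s(6) = -941.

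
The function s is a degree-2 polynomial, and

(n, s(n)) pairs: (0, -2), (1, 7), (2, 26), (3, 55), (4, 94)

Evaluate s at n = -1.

-1

First differences: 9, 19, 29, 39. Second differences: 10, 10, 10.
Level-2 differences are constant, so s has degree 2.
Fitting a degree-2 polynomial gives s(n) = 5n² + 4n - 2.
Then s(-1) = -1.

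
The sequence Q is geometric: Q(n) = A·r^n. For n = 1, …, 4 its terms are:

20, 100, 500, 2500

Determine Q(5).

Consecutive ratio: 100/20 = 5, and 500/100 = 5, so r = 5.
Then A·5^1 = 20 gives A = 4, and Q(n) = 4·5^n.
Q(5) = 4·5^5 = 12500.

12500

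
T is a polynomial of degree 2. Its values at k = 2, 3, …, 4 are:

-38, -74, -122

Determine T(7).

-338

Write T(k) = ak² + bk + c; the 3 given values yield a linear system in the 3 coefficients.
Solving, T(k) = -6k² - 6k - 2.
Then T(7) = -338.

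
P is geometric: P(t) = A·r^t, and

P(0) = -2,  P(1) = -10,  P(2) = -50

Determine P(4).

-1250

Consecutive ratio: -10/(-2) = 5, and -50/(-10) = 5, so r = 5.
Then A·5^0 = -2 gives A = -2, and P(t) = -2·5^t.
P(4) = -2·5^4 = -1250.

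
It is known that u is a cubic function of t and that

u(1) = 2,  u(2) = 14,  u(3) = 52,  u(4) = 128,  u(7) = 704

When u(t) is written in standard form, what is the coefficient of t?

Write u(t) = at³ + bt² + ct + d; the 5 given values yield a linear system in the 4 coefficients.
Solving, u(t) = 2t³ + t² - 5t + 4.
The coefficient of t is -5.

-5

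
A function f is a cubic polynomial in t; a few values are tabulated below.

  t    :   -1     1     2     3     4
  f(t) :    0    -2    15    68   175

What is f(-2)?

Write f(t) = at³ + bt² + ct + d; the 5 given values yield a linear system in the 4 coefficients.
Solving, f(t) = 3t³ - 4t - 1.
Then f(-2) = -17.

-17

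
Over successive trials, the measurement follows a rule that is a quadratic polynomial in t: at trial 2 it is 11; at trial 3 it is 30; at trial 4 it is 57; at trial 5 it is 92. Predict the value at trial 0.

-3

Write the value at t as P(t).
Write P(t) = at² + bt + c; the 4 given values yield a linear system in the 3 coefficients.
Solving, P(t) = 4t² - t - 3.
Then P(0) = -3.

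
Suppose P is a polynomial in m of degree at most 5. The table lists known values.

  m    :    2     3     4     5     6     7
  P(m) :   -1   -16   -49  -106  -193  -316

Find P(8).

-481

First differences: -15, -33, -57, -87, -123. Second differences: -18, -24, -30, -36. Third differences: -6, -6, -6.
Level-3 differences are constant, so P has degree 3.
Fitting a degree-3 polynomial gives P(m) = -m³ + 4m - 1.
Then P(8) = -481.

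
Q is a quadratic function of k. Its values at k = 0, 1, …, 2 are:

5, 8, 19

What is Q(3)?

Write Q(k) = ak² + bk + c; the 3 given values yield a linear system in the 3 coefficients.
Solving, Q(k) = 4k² - k + 5.
Then Q(3) = 38.

38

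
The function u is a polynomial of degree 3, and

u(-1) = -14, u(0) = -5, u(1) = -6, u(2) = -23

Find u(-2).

Write u(x) = ax³ + bx² + cx + d; the 4 given values yield a linear system in the 4 coefficients.
Solving, u(x) = -x³ - 5x² + 5x - 5.
Then u(-2) = -27.

-27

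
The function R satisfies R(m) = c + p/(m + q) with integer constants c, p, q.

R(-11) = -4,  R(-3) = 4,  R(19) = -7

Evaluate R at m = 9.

-8

(R(m) − c)(m + q) = p for each data point; the three points give a linear system in c and q, then p follows.
Solving: c = -6, q = 1, p = -20, so R(m) = -6 − 20/(m + 1).
Then R(9) = -6 − 20/10 = -8.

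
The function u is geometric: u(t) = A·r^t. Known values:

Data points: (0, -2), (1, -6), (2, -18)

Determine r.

Consecutive ratio: -6/(-2) = 3, and -18/(-6) = 3, so r = 3.
Then A·3^0 = -2 gives A = -2, and u(t) = -2·3^t.

3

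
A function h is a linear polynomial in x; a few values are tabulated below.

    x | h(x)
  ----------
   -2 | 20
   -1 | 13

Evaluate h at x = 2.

-8

Write h(x) = ax + b; the 2 given values yield a linear system in the 2 coefficients.
Solving, h(x) = -7x + 6.
Then h(2) = -8.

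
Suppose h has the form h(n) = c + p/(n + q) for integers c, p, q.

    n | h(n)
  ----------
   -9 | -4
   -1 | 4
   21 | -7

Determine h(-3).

(h(n) − c)(n + q) = p for each data point; the three points give a linear system in c and q, then p follows.
Solving: c = -6, q = -1, p = -20, so h(n) = -6 − 20/(n − 1).
Then h(-3) = -6 − 20/(-4) = -1.

-1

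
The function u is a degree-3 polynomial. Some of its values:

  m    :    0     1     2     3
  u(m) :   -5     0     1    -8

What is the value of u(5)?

-80

Write u(m) = am³ + bm² + cm + d; the 4 given values yield a linear system in the 4 coefficients.
Solving, u(m) = -m³ + m² + 5m - 5.
Then u(5) = -80.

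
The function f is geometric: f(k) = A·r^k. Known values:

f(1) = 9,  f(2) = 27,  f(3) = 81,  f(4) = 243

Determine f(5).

729

Consecutive ratio: 27/9 = 3, and 81/27 = 3, so r = 3.
Then A·3^1 = 9 gives A = 3, and f(k) = 3·3^k.
f(5) = 3·3^5 = 729.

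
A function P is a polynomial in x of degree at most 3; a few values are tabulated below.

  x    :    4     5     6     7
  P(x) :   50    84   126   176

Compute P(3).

24

Write P(x) = ax³ + bx² + cx + d; the 4 given values yield a linear system in the 4 coefficients.
Solving, the leading coefficient vanishes, and P(x) = 4x² - 2x - 6.
Then P(3) = 24.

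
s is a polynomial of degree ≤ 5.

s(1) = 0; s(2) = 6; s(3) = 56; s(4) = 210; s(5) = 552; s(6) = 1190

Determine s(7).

First differences: 6, 50, 154, 342, 638. Second differences: 44, 104, 188, 296. Third differences: 60, 84, 108. Fourth differences: 24, 24.
Level-4 differences are constant, so s has degree 4.
Fitting a degree-4 polynomial gives s(x) = x^4 - 3x² + 2.
Then s(7) = 2256.

2256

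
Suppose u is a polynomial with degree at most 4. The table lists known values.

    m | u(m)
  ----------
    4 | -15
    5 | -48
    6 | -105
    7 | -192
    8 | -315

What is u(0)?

-3

First differences: -33, -57, -87, -123. Second differences: -24, -30, -36. Third differences: -6, -6.
Level-3 differences are constant, so u has degree 3.
Fitting a degree-3 polynomial gives u(m) = -m³ + 3m² + m - 3.
The constant term is u(0) = -3.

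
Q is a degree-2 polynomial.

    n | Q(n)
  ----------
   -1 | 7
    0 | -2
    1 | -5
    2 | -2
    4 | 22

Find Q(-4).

70

Write Q(n) = an² + bn + c; the 5 given values yield a linear system in the 3 coefficients.
Solving, Q(n) = 3n² - 6n - 2.
Then Q(-4) = 70.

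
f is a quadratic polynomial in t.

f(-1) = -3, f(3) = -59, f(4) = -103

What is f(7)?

Write f(t) = at² + bt + c; the 3 given values yield a linear system in the 3 coefficients.
Solving, f(t) = -6t² - 2t + 1.
Then f(7) = -307.

-307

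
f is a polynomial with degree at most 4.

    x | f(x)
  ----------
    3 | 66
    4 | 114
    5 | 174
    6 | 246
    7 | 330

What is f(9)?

534

Write f(x) = ax^4 + bx³ + cx² + dx + e; the 5 given values yield a linear system in the 5 coefficients.
Solving, the top 2 coefficients vanish, and f(x) = 6x² + 6x - 6.
Then f(9) = 534.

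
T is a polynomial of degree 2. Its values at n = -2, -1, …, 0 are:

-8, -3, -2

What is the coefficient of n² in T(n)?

-2

Write T(n) = an² + bn + c; the 3 given values yield a linear system in the 3 coefficients.
Solving, T(n) = -2n² - n - 2.
The coefficient of n² is -2.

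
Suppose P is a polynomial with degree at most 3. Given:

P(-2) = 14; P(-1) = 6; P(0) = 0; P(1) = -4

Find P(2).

Write P(x) = ax³ + bx² + cx + d; the 4 given values yield a linear system in the 4 coefficients.
Solving, the leading coefficient vanishes, and P(x) = x² - 5x.
Then P(2) = -6.

-6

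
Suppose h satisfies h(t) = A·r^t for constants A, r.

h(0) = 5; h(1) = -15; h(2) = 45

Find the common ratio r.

-3

Consecutive ratio: -15/5 = -3, and 45/(-15) = -3, so r = -3.
Then A·(-3)^0 = 5 gives A = 5, and h(t) = 5·(-3)^t.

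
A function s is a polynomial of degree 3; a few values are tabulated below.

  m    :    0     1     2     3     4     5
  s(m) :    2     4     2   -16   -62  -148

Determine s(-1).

First differences: 2, -2, -18, -46, -86. Second differences: -4, -16, -28, -40. Third differences: -12, -12, -12.
Level-3 differences are constant, so s has degree 3.
Fitting a degree-3 polynomial gives s(m) = -2m³ + 4m² + 2.
Then s(-1) = 8.

8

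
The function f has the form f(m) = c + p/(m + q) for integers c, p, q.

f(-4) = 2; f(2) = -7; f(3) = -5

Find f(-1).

(f(m) − c)(m + q) = p for each data point; the three points give a linear system in c and q, then p follows.
Solving: c = -1, q = 0, p = -12, so f(m) = -1 − 12/(m + 0).
Then f(-1) = -1 − 12/(-1) = 11.

11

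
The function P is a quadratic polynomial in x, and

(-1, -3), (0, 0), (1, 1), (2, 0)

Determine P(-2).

First differences: 3, 1, -1. Second differences: -2, -2.
Level-2 differences are constant, so P has degree 2.
Fitting a degree-2 polynomial gives P(x) = -x² + 2x.
Then P(-2) = -8.

-8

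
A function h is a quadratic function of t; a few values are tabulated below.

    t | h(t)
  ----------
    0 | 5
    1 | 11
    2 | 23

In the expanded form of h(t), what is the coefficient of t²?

Write h(t) = at² + bt + c; the 3 given values yield a linear system in the 3 coefficients.
Solving, h(t) = 3t² + 3t + 5.
The coefficient of t² is 3.

3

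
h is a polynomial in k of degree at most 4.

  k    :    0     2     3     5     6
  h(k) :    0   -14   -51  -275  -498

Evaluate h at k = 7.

-819

Write h(k) = ak^4 + bk³ + ck² + dk + e; the 5 given values yield a linear system in the 5 coefficients.
Solving, the leading coefficient vanishes, and h(k) = -3k³ + 5k² - 5k.
Then h(7) = -819.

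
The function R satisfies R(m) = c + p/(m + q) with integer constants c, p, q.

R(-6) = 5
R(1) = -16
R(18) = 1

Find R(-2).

(R(m) − c)(m + q) = p for each data point; the three points give a linear system in c and q, then p follows.
Solving: c = 2, q = 0, p = -18, so R(m) = 2 − 18/(m + 0).
Then R(-2) = 2 − 18/(-2) = 11.

11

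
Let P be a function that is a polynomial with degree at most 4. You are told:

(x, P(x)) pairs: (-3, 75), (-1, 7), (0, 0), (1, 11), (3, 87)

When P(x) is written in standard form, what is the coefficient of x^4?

Write P(x) = ax^4 + bx³ + cx² + dx + e; the 5 given values yield a linear system in the 5 coefficients.
Solving, the top 2 coefficients vanish, and P(x) = 9x² + 2x.
The coefficient of x^4 is 0.

0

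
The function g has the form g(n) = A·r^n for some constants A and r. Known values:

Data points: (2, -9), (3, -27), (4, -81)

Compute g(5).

-243

Consecutive ratio: -27/(-9) = 3, and -81/(-27) = 3, so r = 3.
Then A·3^2 = -9 gives A = -1, and g(n) = -1·3^n.
g(5) = -1·3^5 = -243.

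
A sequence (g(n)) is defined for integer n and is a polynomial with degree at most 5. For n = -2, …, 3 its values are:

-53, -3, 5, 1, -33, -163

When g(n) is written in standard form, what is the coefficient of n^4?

First differences: 50, 8, -4, -34, -130. Second differences: -42, -12, -30, -96. Third differences: 30, -18, -66. Fourth differences: -48, -48.
Level-4 differences are constant, so g has degree 4.
Fitting a degree-4 polynomial gives g(n) = -2n^4 + n³ - 4n² + n + 5.
The coefficient of n^4 is -2.

-2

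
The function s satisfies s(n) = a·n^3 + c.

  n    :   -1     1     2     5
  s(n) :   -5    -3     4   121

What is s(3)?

From s(-1) = -5 and s(1) = -3: -1a + c = -5 and 1a + c = -3.
Subtracting: 2a = 2, so a = 1; then c = -5 − 1·(-1) = -4.
So s(n) = 1n³ − 4, and s(3) = 23.

23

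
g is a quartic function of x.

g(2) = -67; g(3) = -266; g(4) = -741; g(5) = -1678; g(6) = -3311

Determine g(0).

7

Write g(x) = ax^4 + bx³ + cx² + dx + e; the 5 given values yield a linear system in the 5 coefficients.
Solving, g(x) = -2x^4 - 3x³ - x² - 7x + 7.
Then g(0) = 7.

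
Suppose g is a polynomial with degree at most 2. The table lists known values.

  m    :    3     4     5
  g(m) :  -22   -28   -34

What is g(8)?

-52

First differences: -6, -6.
Level-1 differences are constant, so g has degree 1.
Fitting a degree-1 polynomial gives g(m) = -6m - 4.
Then g(8) = -52.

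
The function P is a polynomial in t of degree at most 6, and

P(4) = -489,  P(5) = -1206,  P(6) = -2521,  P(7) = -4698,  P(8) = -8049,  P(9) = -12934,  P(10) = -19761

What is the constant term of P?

-1

Write P(t) = at^6 + bt^5 + ct^4 + dt³ + et² + pt + q; the 7 given values yield a linear system in the 7 coefficients.
Solving, the top 2 coefficients vanish, and P(t) = -2t^4 + 3t² - 6t - 1.
The constant term is P(0) = -1.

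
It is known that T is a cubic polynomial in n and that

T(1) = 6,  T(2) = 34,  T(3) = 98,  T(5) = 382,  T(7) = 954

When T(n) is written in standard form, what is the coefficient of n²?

Write T(n) = an³ + bn² + cn + d; the 5 given values yield a linear system in the 4 coefficients.
Solving, T(n) = 2n³ + 6n² - 4n + 2.
The coefficient of n² is 6.

6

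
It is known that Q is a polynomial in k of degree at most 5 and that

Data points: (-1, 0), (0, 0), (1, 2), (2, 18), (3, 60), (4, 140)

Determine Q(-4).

Write Q(k) = ak^5 + bk^4 + ck³ + dk² + ek + p; the 6 given values yield a linear system in the 6 coefficients.
Solving, the top 2 coefficients vanish, and Q(k) = 2k³ + k² - k.
Then Q(-4) = -108.

-108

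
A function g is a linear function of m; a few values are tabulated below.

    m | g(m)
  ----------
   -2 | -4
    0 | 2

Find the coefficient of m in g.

3

Write g(m) = am + b; the 2 given values yield a linear system in the 2 coefficients.
Solving, g(m) = 3m + 2.
The coefficient of m is 3.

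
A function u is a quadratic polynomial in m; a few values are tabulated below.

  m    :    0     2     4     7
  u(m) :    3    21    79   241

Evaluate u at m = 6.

Write u(m) = am² + bm + c; the 4 given values yield a linear system in the 3 coefficients.
Solving, u(m) = 5m² - m + 3.
Then u(6) = 177.

177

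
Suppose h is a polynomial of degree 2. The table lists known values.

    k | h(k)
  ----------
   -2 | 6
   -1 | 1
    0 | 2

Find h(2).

22

Write h(k) = ak² + bk + c; the 3 given values yield a linear system in the 3 coefficients.
Solving, h(k) = 3k² + 4k + 2.
Then h(2) = 22.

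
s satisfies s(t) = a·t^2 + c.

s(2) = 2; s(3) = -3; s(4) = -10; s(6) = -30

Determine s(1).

5

From s(2) = 2 and s(3) = -3: 4a + c = 2 and 9a + c = -3.
Subtracting: 5a = -5, so a = -1; then c = 2 − (-1)·4 = 6.
So s(t) = -1t² + 6, and s(1) = 5.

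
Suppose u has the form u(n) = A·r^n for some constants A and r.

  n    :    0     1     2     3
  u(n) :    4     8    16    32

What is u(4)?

Consecutive ratio: 8/4 = 2, and 16/8 = 2, so r = 2.
Then A·2^0 = 4 gives A = 4, and u(n) = 4·2^n.
u(4) = 4·2^4 = 64.

64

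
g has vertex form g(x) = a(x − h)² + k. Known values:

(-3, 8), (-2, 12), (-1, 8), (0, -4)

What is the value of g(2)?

First differences 4, -4, -12; second difference -8 = 2a, so a = -4.
Expanding, the x-coefficient is −2ah = 8h; matching it to the data gives h = -2, and then k = 12.
So g(x) = -4(x + 2)² + 12.
g(2) = -4·4² + 12 = -52.

-52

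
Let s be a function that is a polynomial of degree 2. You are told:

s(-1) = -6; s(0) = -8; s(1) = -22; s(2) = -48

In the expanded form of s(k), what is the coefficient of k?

-8

Write s(k) = ak² + bk + c; the 4 given values yield a linear system in the 3 coefficients.
Solving, s(k) = -6k² - 8k - 8.
The coefficient of k is -8.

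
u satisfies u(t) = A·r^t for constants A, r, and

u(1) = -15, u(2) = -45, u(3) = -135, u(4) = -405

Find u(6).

-3645

Consecutive ratio: -45/(-15) = 3, and -135/(-45) = 3, so r = 3.
Then A·3^1 = -15 gives A = -5, and u(t) = -5·3^t.
u(6) = -5·3^6 = -3645.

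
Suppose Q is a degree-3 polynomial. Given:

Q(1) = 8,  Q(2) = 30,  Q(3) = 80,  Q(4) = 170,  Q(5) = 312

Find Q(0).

Write Q(m) = am³ + bm² + cm + d; the 5 given values yield a linear system in the 4 coefficients.
Solving, Q(m) = 2m³ + 2m² + 2m + 2.
Then Q(0) = 2.

2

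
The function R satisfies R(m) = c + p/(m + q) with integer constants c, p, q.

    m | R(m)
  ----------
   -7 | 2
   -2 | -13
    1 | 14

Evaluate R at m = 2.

(R(m) − c)(m + q) = p for each data point; the three points give a linear system in c and q, then p follows.
Solving: c = 5, q = 1, p = 18, so R(m) = 5 + 18/(m + 1).
Then R(2) = 5 + 18/3 = 11.

11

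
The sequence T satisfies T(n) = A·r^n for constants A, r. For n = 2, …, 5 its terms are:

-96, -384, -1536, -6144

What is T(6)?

Consecutive ratio: -384/(-96) = 4, and -1536/(-384) = 4, so r = 4.
Then A·4^2 = -96 gives A = -6, and T(n) = -6·4^n.
T(6) = -6·4^6 = -24576.

-24576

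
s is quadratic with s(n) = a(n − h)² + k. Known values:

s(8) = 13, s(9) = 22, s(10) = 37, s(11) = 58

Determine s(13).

118

First differences 9, 15, 21; second difference 6 = 2a, so a = 3.
Expanding, the n-coefficient is −2ah = -6h; matching it to the data gives h = 7, and then k = 10.
So s(n) = 3(n − 7)² + 10.
s(13) = 3·6² + 10 = 118.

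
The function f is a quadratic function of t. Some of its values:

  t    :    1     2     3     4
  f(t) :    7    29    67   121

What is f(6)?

277

Write f(t) = at² + bt + c; the 4 given values yield a linear system in the 3 coefficients.
Solving, f(t) = 8t² - 2t + 1.
Then f(6) = 277.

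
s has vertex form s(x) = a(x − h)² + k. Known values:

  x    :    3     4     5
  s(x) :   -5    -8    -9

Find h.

5

First differences -3, -1; second difference 2 = 2a, so a = 1.
Expanding, the x-coefficient is −2ah = -2h; matching it to the data gives h = 5, and then k = -9.
So s(x) = 1(x − 5)² − 9.
Hence h = 5.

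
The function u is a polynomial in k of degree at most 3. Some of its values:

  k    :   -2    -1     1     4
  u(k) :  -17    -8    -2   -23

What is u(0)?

Write u(k) = ak³ + bk² + ck + d; the 4 given values yield a linear system in the 4 coefficients.
Solving, the leading coefficient vanishes, and u(k) = -2k² + 3k - 3.
The constant term is u(0) = -3.

-3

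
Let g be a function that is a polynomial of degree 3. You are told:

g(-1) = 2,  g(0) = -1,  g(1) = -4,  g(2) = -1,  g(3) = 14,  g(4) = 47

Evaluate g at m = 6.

First differences: -3, -3, 3, 15, 33. Second differences: 0, 6, 12, 18. Third differences: 6, 6, 6.
Level-3 differences are constant, so g has degree 3.
Fitting a degree-3 polynomial gives g(m) = m³ - 4m - 1.
Then g(6) = 191.

191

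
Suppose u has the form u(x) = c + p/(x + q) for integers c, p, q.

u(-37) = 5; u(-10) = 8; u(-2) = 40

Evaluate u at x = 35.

(u(x) − c)(x + q) = p for each data point; the three points give a linear system in c and q, then p follows.
Solving: c = 4, q = 1, p = -36, so u(x) = 4 − 36/(x + 1).
Then u(35) = 4 − 36/36 = 3.

3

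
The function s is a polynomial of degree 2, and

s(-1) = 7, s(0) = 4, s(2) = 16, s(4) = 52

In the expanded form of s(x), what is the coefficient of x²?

3

Write s(x) = ax² + bx + c; the 4 given values yield a linear system in the 3 coefficients.
Solving, s(x) = 3x² + 4.
The coefficient of x² is 3.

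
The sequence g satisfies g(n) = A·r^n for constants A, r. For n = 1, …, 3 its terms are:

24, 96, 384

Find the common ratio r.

Consecutive ratio: 96/24 = 4, and 384/96 = 4, so r = 4.
Then A·4^1 = 24 gives A = 6, and g(n) = 6·4^n.

4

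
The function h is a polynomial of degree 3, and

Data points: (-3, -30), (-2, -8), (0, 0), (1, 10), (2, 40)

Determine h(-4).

-80

Write h(x) = ax³ + bx² + cx + d; the 5 given values yield a linear system in the 4 coefficients.
Solving, h(x) = 2x³ + 4x² + 4x.
Then h(-4) = -80.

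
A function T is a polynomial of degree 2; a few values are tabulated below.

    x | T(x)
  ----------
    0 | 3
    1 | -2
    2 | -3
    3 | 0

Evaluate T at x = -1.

12

Write T(x) = ax² + bx + c; the 4 given values yield a linear system in the 3 coefficients.
Solving, T(x) = 2x² - 7x + 3.
Then T(-1) = 12.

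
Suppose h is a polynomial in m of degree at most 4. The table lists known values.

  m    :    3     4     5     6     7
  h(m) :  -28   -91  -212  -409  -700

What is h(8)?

Write h(m) = am^4 + bm³ + cm² + dm + e; the 5 given values yield a linear system in the 5 coefficients.
Solving, the leading coefficient vanishes, and h(m) = -3m³ + 7m² - m - 7.
Then h(8) = -1103.

-1103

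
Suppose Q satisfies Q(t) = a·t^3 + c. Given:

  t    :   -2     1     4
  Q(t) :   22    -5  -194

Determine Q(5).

-377

From Q(-2) = 22 and Q(1) = -5: -8a + c = 22 and 1a + c = -5.
Subtracting: 9a = -27, so a = -3; then c = 22 − (-3)·(-8) = -2.
So Q(t) = -3t³ − 2, and Q(5) = -377.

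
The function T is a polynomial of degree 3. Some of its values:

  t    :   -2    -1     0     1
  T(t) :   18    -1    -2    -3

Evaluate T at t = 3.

-77

Write T(t) = at³ + bt² + ct + d; the 4 given values yield a linear system in the 4 coefficients.
Solving, T(t) = -3t³ + 2t - 2.
Then T(3) = -77.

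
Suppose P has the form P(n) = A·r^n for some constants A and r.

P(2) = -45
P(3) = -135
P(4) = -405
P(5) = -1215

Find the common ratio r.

Consecutive ratio: -135/(-45) = 3, and -405/(-135) = 3, so r = 3.
Then A·3^2 = -45 gives A = -5, and P(n) = -5·3^n.

3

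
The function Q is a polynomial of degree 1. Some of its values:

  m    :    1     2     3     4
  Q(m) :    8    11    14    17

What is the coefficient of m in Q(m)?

3

First differences: 3, 3, 3.
Level-1 differences are constant, so Q has degree 1.
Fitting a degree-1 polynomial gives Q(m) = 3m + 5.
The coefficient of m is 3.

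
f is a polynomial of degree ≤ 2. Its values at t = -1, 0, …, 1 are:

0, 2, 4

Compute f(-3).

First differences: 2, 2.
Level-1 differences are constant, so f has degree 1.
Fitting a degree-1 polynomial gives f(t) = 2t + 2.
Then f(-3) = -4.

-4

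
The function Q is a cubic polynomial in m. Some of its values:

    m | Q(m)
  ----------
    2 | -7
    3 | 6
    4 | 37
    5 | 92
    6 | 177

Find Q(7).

298

First differences: 13, 31, 55, 85. Second differences: 18, 24, 30. Third differences: 6, 6.
Level-3 differences are constant, so Q has degree 3.
Extending the table by one column gives the next first difference 121, so Q(7) = 177 + 121 = 298.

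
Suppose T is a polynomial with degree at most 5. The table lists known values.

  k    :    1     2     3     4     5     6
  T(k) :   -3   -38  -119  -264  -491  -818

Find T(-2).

First differences: -35, -81, -145, -227, -327. Second differences: -46, -64, -82, -100. Third differences: -18, -18, -18.
Level-3 differences are constant, so T has degree 3.
Fitting a degree-3 polynomial gives T(k) = -3k³ - 5k² + k + 4.
Then T(-2) = 6.

6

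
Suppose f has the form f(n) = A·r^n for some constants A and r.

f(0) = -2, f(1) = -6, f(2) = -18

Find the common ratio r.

Consecutive ratio: -6/(-2) = 3, and -18/(-6) = 3, so r = 3.
Then A·3^0 = -2 gives A = -2, and f(n) = -2·3^n.

3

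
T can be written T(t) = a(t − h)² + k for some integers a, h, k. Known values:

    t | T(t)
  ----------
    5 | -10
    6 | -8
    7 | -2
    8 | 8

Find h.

5

First differences 2, 6, 10; second difference 4 = 2a, so a = 2.
Expanding, the t-coefficient is −2ah = -4h; matching it to the data gives h = 5, and then k = -10.
So T(t) = 2(t − 5)² − 10.
Hence h = 5.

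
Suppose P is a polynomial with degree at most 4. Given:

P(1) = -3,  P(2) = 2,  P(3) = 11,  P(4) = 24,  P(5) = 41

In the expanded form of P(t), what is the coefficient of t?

-1

First differences: 5, 9, 13, 17. Second differences: 4, 4, 4.
Level-2 differences are constant, so P has degree 2.
Fitting a degree-2 polynomial gives P(t) = 2t² - t - 4.
The coefficient of t is -1.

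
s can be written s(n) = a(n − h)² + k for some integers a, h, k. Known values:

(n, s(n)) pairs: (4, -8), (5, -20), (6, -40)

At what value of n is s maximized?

3

First differences -12, -20; second difference -8 = 2a, so a = -4.
Expanding, the n-coefficient is −2ah = 8h; matching it to the data gives h = 3, and then k = -4.
So s(n) = -4(n − 3)² − 4.
Hence h = 3.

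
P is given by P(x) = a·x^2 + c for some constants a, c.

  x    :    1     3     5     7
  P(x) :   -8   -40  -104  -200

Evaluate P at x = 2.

-20

From P(1) = -8 and P(3) = -40: 1a + c = -8 and 9a + c = -40.
Subtracting: 8a = -32, so a = -4; then c = -8 − (-4)·1 = -4.
So P(x) = -4x² − 4, and P(2) = -20.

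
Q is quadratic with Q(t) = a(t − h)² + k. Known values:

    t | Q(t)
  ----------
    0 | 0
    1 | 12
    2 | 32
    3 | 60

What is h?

-1

First differences 12, 20, 28; second difference 8 = 2a, so a = 4.
Expanding, the t-coefficient is −2ah = -8h; matching it to the data gives h = -1, and then k = -4.
So Q(t) = 4(t + 1)² − 4.
Hence h = -1.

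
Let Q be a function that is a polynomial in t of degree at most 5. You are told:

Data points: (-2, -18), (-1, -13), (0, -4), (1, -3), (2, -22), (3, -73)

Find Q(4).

Write Q(t) = at^5 + bt^4 + ct³ + dt² + et + p; the 6 given values yield a linear system in the 6 coefficients.
Solving, the top 2 coefficients vanish, and Q(t) = -2t³ - 4t² + 7t - 4.
Then Q(4) = -168.

-168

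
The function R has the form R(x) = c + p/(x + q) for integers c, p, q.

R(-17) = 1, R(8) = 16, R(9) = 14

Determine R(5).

34

(R(x) − c)(x + q) = p for each data point; the three points give a linear system in c and q, then p follows.
Solving: c = 4, q = -3, p = 60, so R(x) = 4 + 60/(x − 3).
Then R(5) = 4 + 60/2 = 34.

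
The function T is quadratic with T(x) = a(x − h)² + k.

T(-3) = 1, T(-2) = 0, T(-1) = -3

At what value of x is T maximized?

First differences -1, -3; second difference -2 = 2a, so a = -1.
Expanding, the x-coefficient is −2ah = 2h; matching it to the data gives h = -3, and then k = 1.
So T(x) = -1(x + 3)² + 1.
Hence h = -3.

-3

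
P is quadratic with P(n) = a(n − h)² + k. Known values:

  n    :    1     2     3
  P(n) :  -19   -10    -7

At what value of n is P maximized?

First differences 9, 3; second difference -6 = 2a, so a = -3.
Expanding, the n-coefficient is −2ah = 6h; matching it to the data gives h = 3, and then k = -7.
So P(n) = -3(n − 3)² − 7.
Hence h = 3.

3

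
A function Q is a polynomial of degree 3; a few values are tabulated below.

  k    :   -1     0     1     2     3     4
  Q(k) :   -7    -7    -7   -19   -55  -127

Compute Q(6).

-427

First differences: 0, 0, -12, -36, -72. Second differences: 0, -12, -24, -36. Third differences: -12, -12, -12.
Level-3 differences are constant, so Q has degree 3.
Fitting a degree-3 polynomial gives Q(k) = -2k³ + 2k - 7.
Then Q(6) = -427.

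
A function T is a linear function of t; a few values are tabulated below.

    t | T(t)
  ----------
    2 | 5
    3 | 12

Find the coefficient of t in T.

Write T(t) = at + b; the 2 given values yield a linear system in the 2 coefficients.
Solving, T(t) = 7t - 9.
The coefficient of t is 7.

7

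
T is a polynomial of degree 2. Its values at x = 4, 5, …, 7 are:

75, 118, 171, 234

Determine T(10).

First differences: 43, 53, 63. Second differences: 10, 10.
Level-2 differences are constant, so T has degree 2.
Fitting a degree-2 polynomial gives T(x) = 5x² - 2x + 3.
Then T(10) = 483.

483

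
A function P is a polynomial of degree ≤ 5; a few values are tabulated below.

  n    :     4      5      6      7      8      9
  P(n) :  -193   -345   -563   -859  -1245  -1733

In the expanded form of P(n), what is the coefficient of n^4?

First differences: -152, -218, -296, -386, -488. Second differences: -66, -78, -90, -102. Third differences: -12, -12, -12.
Level-3 differences are constant, so P has degree 3.
Fitting a degree-3 polynomial gives P(n) = -2n³ - 3n² - 3n - 5.
The coefficient of n^4 is 0.

0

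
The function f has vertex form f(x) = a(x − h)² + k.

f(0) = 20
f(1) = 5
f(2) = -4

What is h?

3

First differences -15, -9; second difference 6 = 2a, so a = 3.
Expanding, the x-coefficient is −2ah = -6h; matching it to the data gives h = 3, and then k = -7.
So f(x) = 3(x − 3)² − 7.
Hence h = 3.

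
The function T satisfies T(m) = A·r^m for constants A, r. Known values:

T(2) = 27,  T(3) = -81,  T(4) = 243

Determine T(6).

2187

Consecutive ratio: -81/27 = -3, and 243/(-81) = -3, so r = -3.
Then A·(-3)^2 = 27 gives A = 3, and T(m) = 3·(-3)^m.
T(6) = 3·(-3)^6 = 2187.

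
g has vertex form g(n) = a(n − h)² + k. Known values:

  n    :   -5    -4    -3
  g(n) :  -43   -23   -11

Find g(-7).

First differences 20, 12; second difference -8 = 2a, so a = -4.
Expanding, the n-coefficient is −2ah = 8h; matching it to the data gives h = -2, and then k = -7.
So g(n) = -4(n + 2)² − 7.
g(-7) = -4·(-5)² − 7 = -107.

-107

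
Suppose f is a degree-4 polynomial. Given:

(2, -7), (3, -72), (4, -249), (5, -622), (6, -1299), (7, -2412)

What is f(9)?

First differences: -65, -177, -373, -677, -1113. Second differences: -112, -196, -304, -436. Third differences: -84, -108, -132. Fourth differences: -24, -24.
Level-4 differences are constant, so f has degree 4.
Fitting a degree-4 polynomial gives f(k) = -k^4 - k² + 5k + 3.
Then f(9) = -6594.

-6594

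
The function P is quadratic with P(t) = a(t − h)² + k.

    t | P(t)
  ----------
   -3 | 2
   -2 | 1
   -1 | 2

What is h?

First differences -1, 1; second difference 2 = 2a, so a = 1.
Expanding, the t-coefficient is −2ah = -2h; matching it to the data gives h = -2, and then k = 1.
So P(t) = 1(t + 2)² + 1.
Hence h = -2.

-2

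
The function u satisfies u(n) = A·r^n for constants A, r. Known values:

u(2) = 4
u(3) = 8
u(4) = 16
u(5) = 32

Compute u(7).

128

Consecutive ratio: 8/4 = 2, and 16/8 = 2, so r = 2.
Then A·2^2 = 4 gives A = 1, and u(n) = 1·2^n.
u(7) = 1·2^7 = 128.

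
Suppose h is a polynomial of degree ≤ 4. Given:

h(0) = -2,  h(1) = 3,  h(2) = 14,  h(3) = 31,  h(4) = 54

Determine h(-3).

Write h(k) = ak^4 + bk³ + ck² + dk + e; the 5 given values yield a linear system in the 5 coefficients.
Solving, the top 2 coefficients vanish, and h(k) = 3k² + 2k - 2.
Then h(-3) = 19.

19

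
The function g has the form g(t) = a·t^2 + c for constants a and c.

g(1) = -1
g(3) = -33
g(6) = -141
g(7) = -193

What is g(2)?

-13

From g(1) = -1 and g(3) = -33: 1a + c = -1 and 9a + c = -33.
Subtracting: 8a = -32, so a = -4; then c = -1 − (-4)·1 = 3.
So g(t) = -4t² + 3, and g(2) = -13.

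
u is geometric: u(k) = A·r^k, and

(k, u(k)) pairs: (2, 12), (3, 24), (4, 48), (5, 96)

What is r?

Consecutive ratio: 24/12 = 2, and 48/24 = 2, so r = 2.
Then A·2^2 = 12 gives A = 3, and u(k) = 3·2^k.

2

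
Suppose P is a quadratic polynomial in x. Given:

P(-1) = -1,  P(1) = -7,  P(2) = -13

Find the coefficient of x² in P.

Write P(x) = ax² + bx + c; the 3 given values yield a linear system in the 3 coefficients.
Solving, P(x) = -x² - 3x - 3.
The coefficient of x² is -1.

-1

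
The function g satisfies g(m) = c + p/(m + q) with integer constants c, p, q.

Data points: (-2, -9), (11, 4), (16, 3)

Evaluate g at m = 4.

11

(g(m) − c)(m + q) = p for each data point; the three points give a linear system in c and q, then p follows.
Solving: c = 1, q = -1, p = 30, so g(m) = 1 + 30/(m − 1).
Then g(4) = 1 + 30/3 = 11.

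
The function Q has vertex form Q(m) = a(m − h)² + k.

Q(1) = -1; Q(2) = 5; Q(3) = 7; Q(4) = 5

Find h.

3

First differences 6, 2, -2; second difference -4 = 2a, so a = -2.
Expanding, the m-coefficient is −2ah = 4h; matching it to the data gives h = 3, and then k = 7.
So Q(m) = -2(m − 3)² + 7.
Hence h = 3.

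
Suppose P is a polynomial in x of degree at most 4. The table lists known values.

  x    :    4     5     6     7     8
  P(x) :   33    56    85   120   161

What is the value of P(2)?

5

First differences: 23, 29, 35, 41. Second differences: 6, 6, 6.
Level-2 differences are constant, so P has degree 2.
Fitting a degree-2 polynomial gives P(x) = 3x² - 4x + 1.
Then P(2) = 5.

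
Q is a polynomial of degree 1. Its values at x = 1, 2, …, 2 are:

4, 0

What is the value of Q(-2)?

16

Write Q(x) = ax + b; the 2 given values yield a linear system in the 2 coefficients.
Solving, Q(x) = -4x + 8.
Then Q(-2) = 16.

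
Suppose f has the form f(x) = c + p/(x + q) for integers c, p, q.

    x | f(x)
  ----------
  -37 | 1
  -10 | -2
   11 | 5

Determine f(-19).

0

(f(x) − c)(x + q) = p for each data point; the three points give a linear system in c and q, then p follows.
Solving: c = 2, q = 1, p = 36, so f(x) = 2 + 36/(x + 1).
Then f(-19) = 2 + 36/(-18) = 0.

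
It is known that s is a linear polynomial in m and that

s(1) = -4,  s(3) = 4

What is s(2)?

Write s(m) = am + b; the 2 given values yield a linear system in the 2 coefficients.
Solving, s(m) = 4m - 8.
Then s(2) = 0.

0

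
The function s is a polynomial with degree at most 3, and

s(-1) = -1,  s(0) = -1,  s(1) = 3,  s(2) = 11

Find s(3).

23

First differences: 0, 4, 8. Second differences: 4, 4.
Level-2 differences are constant, so s has degree 2.
Extending the table by one column gives the next first difference 12, so s(3) = 11 + 12 = 23.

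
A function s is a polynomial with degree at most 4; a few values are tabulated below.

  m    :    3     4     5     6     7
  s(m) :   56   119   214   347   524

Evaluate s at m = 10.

1379

Write s(m) = am^4 + bm³ + cm² + dm + e; the 5 given values yield a linear system in the 5 coefficients.
Solving, the leading coefficient vanishes, and s(m) = m³ + 4m² - 2m - 1.
Then s(10) = 1379.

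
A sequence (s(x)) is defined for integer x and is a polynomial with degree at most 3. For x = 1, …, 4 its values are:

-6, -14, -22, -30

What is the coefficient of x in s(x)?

-8

First differences: -8, -8, -8.
Level-1 differences are constant, so s has degree 1.
Fitting a degree-1 polynomial gives s(x) = -8x + 2.
The coefficient of x is -8.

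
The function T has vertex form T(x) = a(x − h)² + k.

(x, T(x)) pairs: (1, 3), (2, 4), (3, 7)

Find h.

1

First differences 1, 3; second difference 2 = 2a, so a = 1.
Expanding, the x-coefficient is −2ah = -2h; matching it to the data gives h = 1, and then k = 3.
So T(x) = 1(x − 1)² + 3.
Hence h = 1.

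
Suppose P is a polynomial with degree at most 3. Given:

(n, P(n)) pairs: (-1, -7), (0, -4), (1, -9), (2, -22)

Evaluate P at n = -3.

First differences: 3, -5, -13. Second differences: -8, -8.
Level-2 differences are constant, so P has degree 2.
Fitting a degree-2 polynomial gives P(n) = -4n² - n - 4.
Then P(-3) = -37.

-37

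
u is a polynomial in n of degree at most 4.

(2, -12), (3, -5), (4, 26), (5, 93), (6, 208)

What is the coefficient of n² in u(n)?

First differences: 7, 31, 67, 115. Second differences: 24, 36, 48. Third differences: 12, 12.
Level-3 differences are constant, so u has degree 3.
Fitting a degree-3 polynomial gives u(n) = 2n³ - 6n² - n - 2.
The coefficient of n² is -6.

-6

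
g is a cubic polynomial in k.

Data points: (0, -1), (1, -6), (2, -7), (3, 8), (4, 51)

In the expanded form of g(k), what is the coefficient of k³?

First differences: -5, -1, 15, 43. Second differences: 4, 16, 28. Third differences: 12, 12.
Level-3 differences are constant, so g has degree 3.
Fitting a degree-3 polynomial gives g(k) = 2k³ - 4k² - 3k - 1.
The coefficient of k³ is 2.

2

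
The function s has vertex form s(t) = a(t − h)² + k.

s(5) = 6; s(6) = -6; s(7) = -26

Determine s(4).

First differences -12, -20; second difference -8 = 2a, so a = -4.
Expanding, the t-coefficient is −2ah = 8h; matching it to the data gives h = 4, and then k = 10.
So s(t) = -4(t − 4)² + 10.
s(4) = -4·0² + 10 = 10.

10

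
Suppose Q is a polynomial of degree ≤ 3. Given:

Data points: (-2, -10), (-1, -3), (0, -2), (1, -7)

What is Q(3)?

-35

First differences: 7, 1, -5. Second differences: -6, -6.
Level-2 differences are constant, so Q has degree 2.
Fitting a degree-2 polynomial gives Q(n) = -3n² - 2n - 2.
Then Q(3) = -35.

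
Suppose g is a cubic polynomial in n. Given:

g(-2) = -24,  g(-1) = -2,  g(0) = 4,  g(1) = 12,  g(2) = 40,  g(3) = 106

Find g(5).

Write g(n) = an³ + bn² + cn + d; the 6 given values yield a linear system in the 4 coefficients.
Solving, g(n) = 3n³ + n² + 4n + 4.
Then g(5) = 424.

424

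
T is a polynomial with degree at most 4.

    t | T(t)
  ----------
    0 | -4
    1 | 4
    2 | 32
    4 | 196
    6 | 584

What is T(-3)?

Write T(t) = at^4 + bt³ + ct² + dt + e; the 5 given values yield a linear system in the 5 coefficients.
Solving, the leading coefficient vanishes, and T(t) = 2t³ + 4t² + 2t - 4.
Then T(-3) = -28.

-28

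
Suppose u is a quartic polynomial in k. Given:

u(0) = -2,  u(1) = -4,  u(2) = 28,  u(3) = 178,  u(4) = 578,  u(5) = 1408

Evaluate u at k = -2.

Write u(k) = ak^4 + bk³ + ck² + dk + e; the 6 given values yield a linear system in the 5 coefficients.
Solving, u(k) = 2k^4 + 2k³ - 3k² - 3k - 2.
Then u(-2) = 8.

8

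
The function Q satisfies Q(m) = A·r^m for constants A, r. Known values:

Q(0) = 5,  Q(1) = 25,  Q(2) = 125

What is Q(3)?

625

Consecutive ratio: 25/5 = 5, and 125/25 = 5, so r = 5.
Then A·5^0 = 5 gives A = 5, and Q(m) = 5·5^m.
Q(3) = 5·5^3 = 625.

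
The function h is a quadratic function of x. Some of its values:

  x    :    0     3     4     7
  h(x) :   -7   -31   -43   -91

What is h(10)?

Write h(x) = ax² + bx + c; the 4 given values yield a linear system in the 3 coefficients.
Solving, h(x) = -x² - 5x - 7.
Then h(10) = -157.

-157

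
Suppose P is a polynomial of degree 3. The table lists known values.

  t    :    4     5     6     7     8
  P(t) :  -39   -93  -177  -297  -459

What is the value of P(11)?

First differences: -54, -84, -120, -162. Second differences: -30, -36, -42. Third differences: -6, -6.
Level-3 differences are constant, so P has degree 3.
Fitting a degree-3 polynomial gives P(t) = -t³ + 7t - 3.
Then P(11) = -1257.

-1257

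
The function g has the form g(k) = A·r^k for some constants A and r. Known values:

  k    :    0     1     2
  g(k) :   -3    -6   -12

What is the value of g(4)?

-48

Consecutive ratio: -6/(-3) = 2, and -12/(-6) = 2, so r = 2.
Then A·2^0 = -3 gives A = -3, and g(k) = -3·2^k.
g(4) = -3·2^4 = -48.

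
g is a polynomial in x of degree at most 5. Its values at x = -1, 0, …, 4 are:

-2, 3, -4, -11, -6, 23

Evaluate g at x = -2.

-31

Write g(x) = ax^5 + bx^4 + cx³ + dx² + ex + p; the 6 given values yield a linear system in the 6 coefficients.
Solving, the top 2 coefficients vanish, and g(x) = 2x³ - 6x² - 3x + 3.
Then g(-2) = -31.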